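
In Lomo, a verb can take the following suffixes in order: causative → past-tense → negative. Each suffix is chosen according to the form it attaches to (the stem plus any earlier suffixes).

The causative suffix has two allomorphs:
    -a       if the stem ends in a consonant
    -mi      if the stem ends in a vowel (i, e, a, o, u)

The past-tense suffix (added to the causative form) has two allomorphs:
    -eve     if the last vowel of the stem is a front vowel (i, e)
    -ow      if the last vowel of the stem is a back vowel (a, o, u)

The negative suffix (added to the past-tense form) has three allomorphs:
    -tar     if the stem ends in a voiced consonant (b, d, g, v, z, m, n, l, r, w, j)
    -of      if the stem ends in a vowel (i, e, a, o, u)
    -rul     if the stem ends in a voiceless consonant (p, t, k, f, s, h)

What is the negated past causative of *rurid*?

ruridaowtar

*rurid*: final sound = /d/, a consonant → -a → *rurida*.
Since the last vowel of the causative form *rurida* is /a/ (a back vowel), it takes -ow, giving *ruridaow*.
The past-tense form *ruridaow*: final sound = /w/, a voiced consonant → -tar → *ruridaowtar*.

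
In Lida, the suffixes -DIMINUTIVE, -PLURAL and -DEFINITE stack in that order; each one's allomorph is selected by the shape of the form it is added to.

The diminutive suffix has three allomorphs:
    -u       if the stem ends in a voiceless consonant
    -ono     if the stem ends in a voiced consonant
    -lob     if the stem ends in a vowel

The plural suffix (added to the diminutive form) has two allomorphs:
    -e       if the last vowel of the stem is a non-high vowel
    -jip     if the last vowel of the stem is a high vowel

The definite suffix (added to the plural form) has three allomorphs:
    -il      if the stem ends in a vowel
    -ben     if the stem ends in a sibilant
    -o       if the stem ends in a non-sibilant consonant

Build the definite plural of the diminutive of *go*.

golobeil

*go* — final sound /o/ (a vowel) → -lob → *golob*.
The diminutive form *golob*: last vowel = /o/, a non-high vowel → -e → *golobe*.
The plural form *golobe* — final sound /e/ (a vowel) → -il → *golobeil*.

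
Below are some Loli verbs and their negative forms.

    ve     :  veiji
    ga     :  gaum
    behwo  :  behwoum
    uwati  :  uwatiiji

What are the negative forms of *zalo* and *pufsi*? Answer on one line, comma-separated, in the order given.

zaloum, pufsiiji

The pattern is front/back vowel harmony: -iji when the last vowel of the stem is a front vowel (*ve*, *uwati*); -um when the last vowel of the stem is a back vowel (*ga*, *behwo*).
Since the last vowel of *zalo* is /o/ (a back vowel), it takes -um, giving *zaloum*.
*pufsi* — last vowel /i/ (a front vowel) → -iji → *pufsiiji*.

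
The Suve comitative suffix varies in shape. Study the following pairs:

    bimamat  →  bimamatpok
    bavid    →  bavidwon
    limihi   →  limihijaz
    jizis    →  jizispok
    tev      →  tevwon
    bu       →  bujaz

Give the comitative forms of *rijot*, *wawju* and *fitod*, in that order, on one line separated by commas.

Looking at the final sound of each stem: -pok when the stem ends in a voiceless consonant (*bimamat*, *jizis*); -won when the stem ends in a voiced consonant (*bavid*, *tev*); -jaz when the stem ends in a vowel (*limihi*, *bu*).
Since the final sound of *rijot* is /t/ (a voiceless consonant), it takes -pok, giving *rijotpok*.
*wawju*: final sound = /u/, a vowel → -jaz → *wawjujaz*.
The final sound of *fitod* is /d/, which is a voiced consonant, so the suffix is -won, giving *fitodwon*.

rijotpok, wawjujaz, fitodwon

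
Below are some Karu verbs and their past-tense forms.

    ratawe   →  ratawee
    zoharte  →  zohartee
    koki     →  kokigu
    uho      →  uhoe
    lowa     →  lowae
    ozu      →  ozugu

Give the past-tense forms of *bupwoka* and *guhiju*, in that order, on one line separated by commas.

The suffix is conditioned by the last vowel: -gu when the last vowel of the stem is a high vowel (*koki*, *ozu*); -e when the last vowel of the stem is a non-high vowel (*ratawe*, *zoharte*, *uho*, *lowa*).
*bupwoka*: last vowel = /a/, a non-high vowel → -e → *bupwokae*.
Since the last vowel of *guhiju* is /u/ (a high vowel), it takes -gu, giving *guhijugu*.

bupwokae, guhijugu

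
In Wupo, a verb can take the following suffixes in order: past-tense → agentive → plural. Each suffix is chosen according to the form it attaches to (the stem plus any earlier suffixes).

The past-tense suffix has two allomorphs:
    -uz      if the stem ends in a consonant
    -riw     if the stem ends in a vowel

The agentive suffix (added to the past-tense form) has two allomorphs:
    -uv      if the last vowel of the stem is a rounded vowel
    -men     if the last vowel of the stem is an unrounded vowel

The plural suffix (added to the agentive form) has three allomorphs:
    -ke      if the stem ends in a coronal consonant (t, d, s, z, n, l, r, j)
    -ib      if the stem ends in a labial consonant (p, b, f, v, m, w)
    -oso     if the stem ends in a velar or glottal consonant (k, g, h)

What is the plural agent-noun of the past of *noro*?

Since the final sound of *noro* is /o/ (a vowel), it takes -riw, giving *nororiw*.
The past-tense form *nororiw*: last vowel = /i/, an unrounded vowel → -men → *nororiwmen*.
Since the final consonant of the agentive form *nororiwmen* is /n/ (coronal), it takes -ke, giving *nororiwmenke*.

nororiwmenke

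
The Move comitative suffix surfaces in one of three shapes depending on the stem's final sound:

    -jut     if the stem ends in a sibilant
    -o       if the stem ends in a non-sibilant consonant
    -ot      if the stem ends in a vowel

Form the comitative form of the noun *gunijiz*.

*gunijiz* — final sound /z/ (a sibilant) → -jut → *gunijizjut*.

gunijizjut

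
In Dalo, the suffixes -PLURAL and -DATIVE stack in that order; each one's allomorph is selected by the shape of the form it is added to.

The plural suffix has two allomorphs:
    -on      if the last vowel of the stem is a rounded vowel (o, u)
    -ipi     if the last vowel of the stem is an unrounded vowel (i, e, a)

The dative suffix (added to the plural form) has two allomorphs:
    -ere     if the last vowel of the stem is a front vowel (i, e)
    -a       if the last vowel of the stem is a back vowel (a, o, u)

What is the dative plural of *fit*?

*fit*: last vowel = /i/, an unrounded vowel → -ipi → *fitipi*.
The plural form *fitipi* — last vowel /i/ (a front vowel) → -ere → *fitipiere*.

fitipiere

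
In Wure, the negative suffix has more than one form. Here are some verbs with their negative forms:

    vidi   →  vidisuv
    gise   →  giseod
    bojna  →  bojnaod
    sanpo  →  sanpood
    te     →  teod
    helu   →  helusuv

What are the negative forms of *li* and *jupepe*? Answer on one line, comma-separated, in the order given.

lisuv, jupepeod

Looking at the last vowel of each stem: -suv when the last vowel of the stem is a high vowel (*vidi*, *helu*); -od when the last vowel of the stem is a non-high vowel (*gise*, *bojna*, *sanpo*, *te*).
*li*: last vowel = /i/, a high vowel → -suv → *lisuv*.
*jupepe*: last vowel = /e/, a non-high vowel → -od → *jupepeod*.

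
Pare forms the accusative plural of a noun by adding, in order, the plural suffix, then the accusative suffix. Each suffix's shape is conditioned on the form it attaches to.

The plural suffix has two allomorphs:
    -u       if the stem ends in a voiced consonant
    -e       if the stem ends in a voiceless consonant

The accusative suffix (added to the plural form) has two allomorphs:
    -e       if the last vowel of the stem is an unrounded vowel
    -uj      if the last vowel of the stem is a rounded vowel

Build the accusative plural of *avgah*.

avgahee

The final consonant of *avgah* is /h/, which is voiceless, so the plural suffix is -e, giving *avgahe*.
The last vowel of the plural form *avgahe* is /e/, which is an unrounded vowel, so the accusative suffix is -e, giving *avgahee*.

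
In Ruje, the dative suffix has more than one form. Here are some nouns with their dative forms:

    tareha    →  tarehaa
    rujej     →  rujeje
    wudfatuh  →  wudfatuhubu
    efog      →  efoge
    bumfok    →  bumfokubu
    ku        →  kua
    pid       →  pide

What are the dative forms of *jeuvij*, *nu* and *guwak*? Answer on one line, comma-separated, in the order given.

jeuvije, nua, guwakubu

The pattern is voicing of the final sound: -ubu when the stem ends in a voiceless consonant (*wudfatuh*, *bumfok*); -e when the stem ends in a voiced consonant (*rujej*, *efog*, *pid*); -a when the stem ends in a vowel (*tareha*, *ku*).
The final sound of *jeuvij* is /j/, which is a voiced consonant, so the suffix is -e, giving *jeuvije*.
*nu*: final sound = /u/, a vowel → -a → *nua*.
*guwak* — final sound /k/ (a voiceless consonant) → -ubu → *guwakubu*.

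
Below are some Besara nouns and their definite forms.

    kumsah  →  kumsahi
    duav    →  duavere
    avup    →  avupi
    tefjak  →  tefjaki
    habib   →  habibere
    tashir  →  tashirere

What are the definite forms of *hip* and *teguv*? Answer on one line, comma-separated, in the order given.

hipi, teguvere

The alternation tracks the final consonant of the stem — -i when the stem ends in a voiceless consonant (*kumsah*, *avup*, *tefjak*); -ere when the stem ends in a voiced consonant (*duav*, *habib*, *tashir*).
Since the final consonant of *hip* is /p/ (voiceless), it takes -i, giving *hipi*.
*teguv*: final consonant = /v/, voiced → -ere → *teguvere*.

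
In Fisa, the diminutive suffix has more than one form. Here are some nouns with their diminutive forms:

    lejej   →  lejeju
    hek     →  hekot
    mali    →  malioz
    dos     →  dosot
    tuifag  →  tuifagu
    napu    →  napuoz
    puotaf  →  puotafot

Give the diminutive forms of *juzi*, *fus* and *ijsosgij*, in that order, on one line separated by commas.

juzioz, fusot, ijsosgiju

Looking at the final sound of each stem: -ot when the stem ends in a voiceless consonant (*hek*, *dos*, *puotaf*); -u when the stem ends in a voiced consonant (*lejej*, *tuifag*); -oz when the stem ends in a vowel (*mali*, *napu*).
Since the final sound of *juzi* is /i/ (a vowel), it takes -oz, giving *juzioz*.
*fus* — final sound /s/ (a voiceless consonant) → -ot → *fusot*.
The final sound of *ijsosgij* is /j/, which is a voiced consonant, so the suffix is -u, giving *ijsosgiju*.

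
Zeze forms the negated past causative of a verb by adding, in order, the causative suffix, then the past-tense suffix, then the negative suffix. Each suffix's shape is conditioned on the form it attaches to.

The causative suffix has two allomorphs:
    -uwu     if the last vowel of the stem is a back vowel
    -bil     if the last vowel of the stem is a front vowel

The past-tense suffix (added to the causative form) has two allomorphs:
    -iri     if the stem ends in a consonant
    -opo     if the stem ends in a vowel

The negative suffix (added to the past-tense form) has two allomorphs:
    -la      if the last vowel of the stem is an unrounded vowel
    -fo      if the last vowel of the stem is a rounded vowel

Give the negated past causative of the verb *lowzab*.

lowzabuwuopofo

*lowzab*: last vowel = /a/, a back vowel → -uwu → *lowzabuwu*.
The final sound of the causative form *lowzabuwu* is /u/, which is a vowel, so the past-tense suffix is -opo, giving *lowzabuwuopo*.
The past-tense form *lowzabuwuopo*: last vowel = /o/, a rounded vowel → -fo → *lowzabuwuopofo*.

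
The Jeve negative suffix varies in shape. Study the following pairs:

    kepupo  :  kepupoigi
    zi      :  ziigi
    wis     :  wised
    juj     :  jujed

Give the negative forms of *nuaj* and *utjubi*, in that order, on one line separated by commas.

The alternation tracks the final sound of the stem — -ed when the stem ends in a consonant (*wis*, *juj*); -igi when the stem ends in a vowel (*kepupo*, *zi*).
*nuaj* — final sound /j/ (a consonant) → -ed → *nuajed*.
*utjubi* — final sound /i/ (a vowel) → -igi → *utjubiigi*.

nuajed, utjubiigi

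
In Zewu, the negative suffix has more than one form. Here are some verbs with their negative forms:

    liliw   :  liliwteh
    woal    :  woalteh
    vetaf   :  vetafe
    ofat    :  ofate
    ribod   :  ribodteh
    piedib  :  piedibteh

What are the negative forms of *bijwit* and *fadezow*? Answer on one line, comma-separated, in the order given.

The suffix is conditioned by the final consonant: -e when the stem ends in a voiceless consonant (*vetaf*, *ofat*); -teh when the stem ends in a voiced consonant (*liliw*, *woal*, *ribod*, *piedib*).
The final consonant of *bijwit* is /t/, which is voiceless, so the suffix is -e, giving *bijwite*.
*fadezow* — final consonant /w/ (voiced) → -teh → *fadezowteh*.

bijwite, fadezowteh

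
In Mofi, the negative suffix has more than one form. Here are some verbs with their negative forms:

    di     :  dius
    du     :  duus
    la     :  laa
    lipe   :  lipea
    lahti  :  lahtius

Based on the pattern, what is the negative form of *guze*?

The alternation tracks the last vowel of the stem — -us when the last vowel of the stem is a high vowel (*di*, *du*, *lahti*); -a when the last vowel of the stem is a non-high vowel (*la*, *lipe*).
*guze*: last vowel = /e/, a non-high vowel → -a → *guzea*.

guzea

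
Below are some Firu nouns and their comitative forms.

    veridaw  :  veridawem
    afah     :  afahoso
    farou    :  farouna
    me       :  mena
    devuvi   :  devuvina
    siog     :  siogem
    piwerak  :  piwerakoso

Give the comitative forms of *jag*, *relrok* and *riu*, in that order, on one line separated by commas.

The suffix is conditioned by the final sound: -oso when the stem ends in a voiceless consonant (*afah*, *piwerak*); -em when the stem ends in a voiced consonant (*veridaw*, *siog*); -na when the stem ends in a vowel (*farou*, *me*, *devuvi*).
Since the final sound of *jag* is /g/ (a voiced consonant), it takes -em, giving *jagem*.
The final sound of *relrok* is /k/, which is a voiceless consonant, so the suffix is -oso, giving *relrokoso*.
Since the final sound of *riu* is /u/ (a vowel), it takes -na, giving *riuna*.

jagem, relrokoso, riuna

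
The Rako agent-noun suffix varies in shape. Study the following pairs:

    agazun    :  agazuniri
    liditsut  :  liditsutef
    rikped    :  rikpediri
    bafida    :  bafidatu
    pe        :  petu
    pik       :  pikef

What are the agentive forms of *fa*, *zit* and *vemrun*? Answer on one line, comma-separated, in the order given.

The alternation tracks the final sound of the stem — -ef when the stem ends in a voiceless consonant (*liditsut*, *pik*); -iri when the stem ends in a voiced consonant (*agazun*, *rikped*); -tu when the stem ends in a vowel (*bafida*, *pe*).
*fa*: final sound = /a/, a vowel → -tu → *fatu*.
Since the final sound of *zit* is /t/ (a voiceless consonant), it takes -ef, giving *zitef*.
*vemrun*: final sound = /n/, a voiced consonant → -iri → *vemruniri*.

fatu, zitef, vemruniri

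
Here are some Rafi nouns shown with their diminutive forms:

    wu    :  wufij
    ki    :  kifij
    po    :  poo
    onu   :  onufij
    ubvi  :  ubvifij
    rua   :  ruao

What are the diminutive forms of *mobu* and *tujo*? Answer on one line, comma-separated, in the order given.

mobufij, tujoo

Looking at the last vowel of each stem: -fij when the last vowel of the stem is a high vowel (*wu*, *ki*, *onu*, *ubvi*); -o when the last vowel of the stem is a non-high vowel (*po*, *rua*).
Since the last vowel of *mobu* is /u/ (a high vowel), it takes -fij, giving *mobufij*.
The last vowel of *tujo* is /o/, which is a non-high vowel, so the suffix is -o, giving *tujoo*.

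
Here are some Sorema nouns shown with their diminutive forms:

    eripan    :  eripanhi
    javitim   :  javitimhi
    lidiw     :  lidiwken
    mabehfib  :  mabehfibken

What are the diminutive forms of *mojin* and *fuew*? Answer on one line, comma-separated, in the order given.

mojinhi, fuewken

Looking at the final consonant of each stem: -hi when the stem ends in a nasal (*eripan*, *javitim*); -ken when the stem ends in a non-nasal consonant (*lidiw*, *mabehfib*).
*mojin*: final consonant = /n/, a nasal → -hi → *mojinhi*.
Since the final consonant of *fuew* is /w/ (non-nasal), it takes -ken, giving *fuewken*.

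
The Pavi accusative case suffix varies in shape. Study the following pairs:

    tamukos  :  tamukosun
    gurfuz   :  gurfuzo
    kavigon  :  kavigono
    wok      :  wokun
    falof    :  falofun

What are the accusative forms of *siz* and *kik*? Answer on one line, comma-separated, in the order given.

sizo, kikun

The pattern is voicing of the final consonant: -un when the stem ends in a voiceless consonant (*tamukos*, *wok*, *falof*); -o when the stem ends in a voiced consonant (*gurfuz*, *kavigon*).
Since the final consonant of *siz* is /z/ (voiced), it takes -o, giving *sizo*.
*kik*: final consonant = /k/, voiceless → -un → *kikun*.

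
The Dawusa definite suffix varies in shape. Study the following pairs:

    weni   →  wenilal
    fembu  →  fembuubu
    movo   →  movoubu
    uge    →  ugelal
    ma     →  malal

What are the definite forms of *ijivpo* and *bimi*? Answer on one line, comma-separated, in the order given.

ijivpoubu, bimilal

Looking at the last vowel of each stem: -ubu when the last vowel of the stem is a rounded vowel (*fembu*, *movo*); -lal when the last vowel of the stem is an unrounded vowel (*weni*, *uge*, *ma*).
Since the last vowel of *ijivpo* is /o/ (a rounded vowel), it takes -ubu, giving *ijivpoubu*.
The last vowel of *bimi* is /i/, which is an unrounded vowel, so the suffix is -lal, giving *bimilal*.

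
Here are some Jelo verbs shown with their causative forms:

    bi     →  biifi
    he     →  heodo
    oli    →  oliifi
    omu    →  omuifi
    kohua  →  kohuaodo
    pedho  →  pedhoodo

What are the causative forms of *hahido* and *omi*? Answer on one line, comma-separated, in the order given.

The suffix is conditioned by the last vowel: -ifi when the last vowel of the stem is a high vowel (*bi*, *oli*, *omu*); -odo when the last vowel of the stem is a non-high vowel (*he*, *kohua*, *pedho*).
*hahido*: last vowel = /o/, a non-high vowel → -odo → *hahidoodo*.
*omi*: last vowel = /i/, a high vowel → -ifi → *omiifi*.

hahidoodo, omiifi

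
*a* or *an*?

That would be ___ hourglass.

an

The indefinite article is chosen by the initial *sound* of the following word, not its spelling.
*hourglass* begins with the sound /aʊ/ (silent h) — a vowel sound.
So the article is *an*: That would be an hourglass.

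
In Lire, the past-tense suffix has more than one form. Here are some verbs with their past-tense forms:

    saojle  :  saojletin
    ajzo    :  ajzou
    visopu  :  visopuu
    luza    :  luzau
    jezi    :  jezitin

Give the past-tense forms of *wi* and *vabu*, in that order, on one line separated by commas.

The pattern is front/back vowel harmony: -tin when the last vowel of the stem is a front vowel (*saojle*, *jezi*); -u when the last vowel of the stem is a back vowel (*ajzo*, *visopu*, *luza*).
The last vowel of *wi* is /i/, which is a front vowel, so the suffix is -tin, giving *witin*.
The last vowel of *vabu* is /u/, which is a back vowel, so the suffix is -u, giving *vabuu*.

witin, vabuu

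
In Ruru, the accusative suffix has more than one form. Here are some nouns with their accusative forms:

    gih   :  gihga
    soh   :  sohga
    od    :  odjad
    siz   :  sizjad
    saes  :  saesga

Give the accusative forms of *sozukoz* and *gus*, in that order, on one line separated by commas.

sozukozjad, gusga

The suffix is conditioned by the final consonant: -ga when the stem ends in a voiceless consonant (*gih*, *soh*, *saes*); -jad when the stem ends in a voiced consonant (*od*, *siz*).
Since the final consonant of *sozukoz* is /z/ (voiced), it takes -jad, giving *sozukozjad*.
*gus*: final consonant = /s/, voiceless → -ga → *gusga*.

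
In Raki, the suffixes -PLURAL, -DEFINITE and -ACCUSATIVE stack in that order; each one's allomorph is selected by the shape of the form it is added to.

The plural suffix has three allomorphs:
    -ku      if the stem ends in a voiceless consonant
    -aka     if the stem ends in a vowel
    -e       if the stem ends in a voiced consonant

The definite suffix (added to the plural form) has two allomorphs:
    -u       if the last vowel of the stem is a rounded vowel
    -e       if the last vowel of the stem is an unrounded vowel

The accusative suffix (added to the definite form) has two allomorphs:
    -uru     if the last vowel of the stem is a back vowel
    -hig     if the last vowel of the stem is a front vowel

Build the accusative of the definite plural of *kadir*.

kadireehig

The final sound of *kadir* is /r/, which is a voiced consonant, so the plural suffix is -e, giving *kadire*.
The plural form *kadire* — last vowel /e/ (an unrounded vowel) → -e → *kadiree*.
The definite form *kadiree* — last vowel /e/ (a front vowel) → -hig → *kadireehig*.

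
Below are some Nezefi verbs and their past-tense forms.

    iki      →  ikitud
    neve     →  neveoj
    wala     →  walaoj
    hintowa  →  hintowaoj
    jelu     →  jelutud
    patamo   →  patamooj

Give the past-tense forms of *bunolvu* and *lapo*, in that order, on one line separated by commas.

bunolvutud, lapooj

The pattern is height harmony: -tud when the last vowel of the stem is a high vowel (*iki*, *jelu*); -oj when the last vowel of the stem is a non-high vowel (*neve*, *wala*, *hintowa*, *patamo*).
*bunolvu*: last vowel = /u/, a high vowel → -tud → *bunolvutud*.
*lapo*: last vowel = /o/, a non-high vowel → -oj → *lapooj*.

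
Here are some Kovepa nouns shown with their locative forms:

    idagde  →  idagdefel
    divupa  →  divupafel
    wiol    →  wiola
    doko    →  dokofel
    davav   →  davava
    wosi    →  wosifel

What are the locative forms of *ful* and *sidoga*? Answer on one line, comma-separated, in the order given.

fula, sidogafel

The suffix is conditioned by the final sound: -a when the stem ends in a consonant (*wiol*, *davav*); -fel when the stem ends in a vowel (*idagde*, *divupa*, *doko*, *wosi*).
The final sound of *ful* is /l/, which is a consonant, so the suffix is -a, giving *fula*.
The final sound of *sidoga* is /a/, which is a vowel, so the suffix is -fel, giving *sidogafel*.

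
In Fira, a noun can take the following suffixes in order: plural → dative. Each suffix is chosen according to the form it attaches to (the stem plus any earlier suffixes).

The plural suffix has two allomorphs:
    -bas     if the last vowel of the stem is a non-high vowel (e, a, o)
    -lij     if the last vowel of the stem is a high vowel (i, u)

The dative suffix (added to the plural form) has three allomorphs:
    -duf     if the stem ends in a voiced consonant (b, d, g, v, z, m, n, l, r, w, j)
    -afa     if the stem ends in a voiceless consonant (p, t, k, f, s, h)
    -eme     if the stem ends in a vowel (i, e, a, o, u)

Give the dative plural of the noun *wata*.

*wata* — last vowel /a/ (a non-high vowel) → -bas → *watabas*.
The final sound of the plural form *watabas* is /s/, which is a voiceless consonant, so the dative suffix is -afa, giving *watabasafa*.

watabasafa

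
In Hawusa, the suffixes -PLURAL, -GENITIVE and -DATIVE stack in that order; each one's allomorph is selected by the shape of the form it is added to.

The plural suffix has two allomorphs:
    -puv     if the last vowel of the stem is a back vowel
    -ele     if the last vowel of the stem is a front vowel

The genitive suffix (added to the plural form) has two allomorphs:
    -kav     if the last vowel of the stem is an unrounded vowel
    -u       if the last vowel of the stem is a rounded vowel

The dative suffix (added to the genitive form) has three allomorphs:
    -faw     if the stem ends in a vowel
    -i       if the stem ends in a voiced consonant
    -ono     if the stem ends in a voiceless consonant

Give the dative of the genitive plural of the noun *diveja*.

divejapuvufaw

*diveja*: last vowel = /a/, a back vowel → -puv → *divejapuv*.
The plural form *divejapuv*: last vowel = /u/, a rounded vowel → -u → *divejapuvu*.
The final sound of the genitive form *divejapuvu* is /u/, which is a vowel, so the dative suffix is -faw, giving *divejapuvufaw*.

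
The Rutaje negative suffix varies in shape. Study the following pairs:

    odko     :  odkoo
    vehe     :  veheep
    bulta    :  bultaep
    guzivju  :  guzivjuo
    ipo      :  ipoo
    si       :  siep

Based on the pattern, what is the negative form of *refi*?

refiep

The alternation tracks the last vowel of the stem — -o when the last vowel of the stem is a rounded vowel (*odko*, *guzivju*, *ipo*); -ep when the last vowel of the stem is an unrounded vowel (*vehe*, *bulta*, *si*).
*refi*: last vowel = /i/, an unrounded vowel → -ep → *refiep*.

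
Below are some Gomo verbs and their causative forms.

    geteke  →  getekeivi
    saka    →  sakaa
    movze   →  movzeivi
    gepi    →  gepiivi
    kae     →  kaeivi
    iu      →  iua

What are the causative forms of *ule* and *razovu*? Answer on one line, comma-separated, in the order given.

uleivi, razovua

The pattern is front/back vowel harmony: -ivi when the last vowel of the stem is a front vowel (*geteke*, *movze*, *gepi*, *kae*); -a when the last vowel of the stem is a back vowel (*saka*, *iu*).
*ule*: last vowel = /e/, a front vowel → -ivi → *uleivi*.
Since the last vowel of *razovu* is /u/ (a back vowel), it takes -a, giving *razovua*.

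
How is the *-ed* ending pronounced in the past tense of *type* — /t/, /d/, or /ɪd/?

/t/

The stem *type* ends in a voiceless consonant other than /t/.
The -ed suffix is realized as /ɪd/ after /t, d/; as /t/ after other voiceless consonants; and as /d/ after other voiced sounds.
So -ed on *type* is pronounced /t/.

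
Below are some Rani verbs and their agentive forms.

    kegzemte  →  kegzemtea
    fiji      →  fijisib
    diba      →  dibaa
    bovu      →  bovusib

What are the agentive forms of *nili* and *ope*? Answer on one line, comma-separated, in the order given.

The suffix is conditioned by the last vowel: -sib when the last vowel of the stem is a high vowel (*fiji*, *bovu*); -a when the last vowel of the stem is a non-high vowel (*kegzemte*, *diba*).
*nili* — last vowel /i/ (a high vowel) → -sib → *nilisib*.
Since the last vowel of *ope* is /e/ (a non-high vowel), it takes -a, giving *opea*.

nilisib, opea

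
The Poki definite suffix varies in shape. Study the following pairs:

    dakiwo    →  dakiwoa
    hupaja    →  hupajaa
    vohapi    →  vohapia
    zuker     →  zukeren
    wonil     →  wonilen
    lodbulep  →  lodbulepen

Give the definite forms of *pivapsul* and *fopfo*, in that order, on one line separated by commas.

The suffix is conditioned by the final sound: -en when the stem ends in a consonant (*zuker*, *wonil*, *lodbulep*); -a when the stem ends in a vowel (*dakiwo*, *hupaja*, *vohapi*).
*pivapsul* — final sound /l/ (a consonant) → -en → *pivapsulen*.
*fopfo* — final sound /o/ (a vowel) → -a → *fopfoa*.

pivapsulen, fopfoa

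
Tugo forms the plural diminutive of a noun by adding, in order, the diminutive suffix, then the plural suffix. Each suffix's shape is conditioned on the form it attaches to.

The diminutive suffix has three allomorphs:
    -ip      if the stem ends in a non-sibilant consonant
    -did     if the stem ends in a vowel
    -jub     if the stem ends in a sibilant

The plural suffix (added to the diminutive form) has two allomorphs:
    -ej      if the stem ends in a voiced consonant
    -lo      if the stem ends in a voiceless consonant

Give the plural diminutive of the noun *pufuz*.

The final sound of *pufuz* is /z/, which is a sibilant, so the diminutive suffix is -jub, giving *pufuzjub*.
Since the final consonant of the diminutive form *pufuzjub* is /b/ (voiced), it takes -ej, giving *pufuzjubej*.

pufuzjubej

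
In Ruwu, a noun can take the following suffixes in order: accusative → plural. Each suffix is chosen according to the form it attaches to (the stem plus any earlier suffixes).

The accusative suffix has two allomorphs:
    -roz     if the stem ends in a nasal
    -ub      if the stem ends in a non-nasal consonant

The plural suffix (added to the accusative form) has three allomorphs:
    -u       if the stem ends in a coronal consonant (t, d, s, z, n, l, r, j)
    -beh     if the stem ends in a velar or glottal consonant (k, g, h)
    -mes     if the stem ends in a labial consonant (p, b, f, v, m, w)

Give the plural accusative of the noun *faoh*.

*faoh*: final consonant = /h/, non-nasal → -ub → *faohub*.
Since the final consonant of the accusative form *faohub* is /b/ (labial), it takes -mes, giving *faohubmes*.

faohubmes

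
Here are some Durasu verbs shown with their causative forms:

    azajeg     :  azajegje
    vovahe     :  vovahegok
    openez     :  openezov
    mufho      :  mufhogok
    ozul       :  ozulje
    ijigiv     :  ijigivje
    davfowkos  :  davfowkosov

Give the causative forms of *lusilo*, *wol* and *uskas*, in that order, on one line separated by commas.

lusilogok, wolje, uskasov

The pattern is sibilance of the final sound: -ov when the stem ends in a sibilant (*openez*, *davfowkos*); -je when the stem ends in a non-sibilant consonant (*azajeg*, *ozul*, *ijigiv*); -gok when the stem ends in a vowel (*vovahe*, *mufho*).
Since the final sound of *lusilo* is /o/ (a vowel), it takes -gok, giving *lusilogok*.
The final sound of *wol* is /l/, which is a non-sibilant consonant, so the suffix is -je, giving *wolje*.
The final sound of *uskas* is /s/, which is a sibilant, so the suffix is -ov, giving *uskasov*.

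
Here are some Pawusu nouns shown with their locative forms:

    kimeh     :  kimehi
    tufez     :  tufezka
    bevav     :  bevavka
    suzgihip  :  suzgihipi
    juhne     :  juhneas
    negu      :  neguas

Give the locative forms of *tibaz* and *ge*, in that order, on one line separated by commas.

tibazka, geas

The pattern is voicing of the final sound: -i when the stem ends in a voiceless consonant (*kimeh*, *suzgihip*); -ka when the stem ends in a voiced consonant (*tufez*, *bevav*); -as when the stem ends in a vowel (*juhne*, *negu*).
The final sound of *tibaz* is /z/, which is a voiced consonant, so the suffix is -ka, giving *tibazka*.
*ge* — final sound /e/ (a vowel) → -as → *geas*.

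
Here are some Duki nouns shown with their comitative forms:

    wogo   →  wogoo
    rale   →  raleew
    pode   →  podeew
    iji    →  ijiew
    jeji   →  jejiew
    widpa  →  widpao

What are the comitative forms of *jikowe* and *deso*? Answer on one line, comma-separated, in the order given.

The suffix is conditioned by the last vowel: -ew when the last vowel of the stem is a front vowel (*rale*, *pode*, *iji*, *jeji*); -o when the last vowel of the stem is a back vowel (*wogo*, *widpa*).
*jikowe* — last vowel /e/ (a front vowel) → -ew → *jikoweew*.
*deso*: last vowel = /o/, a back vowel → -o → *desoo*.

jikoweew, desoo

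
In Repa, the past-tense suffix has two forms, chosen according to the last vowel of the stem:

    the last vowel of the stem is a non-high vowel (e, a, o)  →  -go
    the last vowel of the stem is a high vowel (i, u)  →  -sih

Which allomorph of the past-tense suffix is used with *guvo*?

*guvo* — last vowel /o/ (a non-high vowel) → -go.

-go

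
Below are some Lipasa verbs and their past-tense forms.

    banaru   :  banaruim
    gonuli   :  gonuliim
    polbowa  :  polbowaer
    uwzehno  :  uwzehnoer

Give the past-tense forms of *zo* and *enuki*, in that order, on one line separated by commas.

zoer, enukiim

Looking at the last vowel of each stem: -im when the last vowel of the stem is a high vowel (*banaru*, *gonuli*); -er when the last vowel of the stem is a non-high vowel (*polbowa*, *uwzehno*).
Since the last vowel of *zo* is /o/ (a non-high vowel), it takes -er, giving *zoer*.
*enuki* — last vowel /i/ (a high vowel) → -im → *enukiim*.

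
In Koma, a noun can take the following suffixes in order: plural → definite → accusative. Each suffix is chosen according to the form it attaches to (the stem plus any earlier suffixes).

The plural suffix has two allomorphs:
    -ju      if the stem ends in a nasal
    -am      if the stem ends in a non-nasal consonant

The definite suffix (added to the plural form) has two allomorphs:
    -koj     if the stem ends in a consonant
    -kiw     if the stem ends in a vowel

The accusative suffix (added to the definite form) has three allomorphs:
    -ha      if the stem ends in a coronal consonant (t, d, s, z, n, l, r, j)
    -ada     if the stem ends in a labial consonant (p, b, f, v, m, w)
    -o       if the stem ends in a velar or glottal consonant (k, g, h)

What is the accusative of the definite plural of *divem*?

The final consonant of *divem* is /m/, which is a nasal, so the plural suffix is -ju, giving *divemju*.
The final sound of the plural form *divemju* is /u/, which is a vowel, so the definite suffix is -kiw, giving *divemjukiw*.
The definite form *divemjukiw*: final consonant = /w/, labial → -ada → *divemjukiwada*.

divemjukiwada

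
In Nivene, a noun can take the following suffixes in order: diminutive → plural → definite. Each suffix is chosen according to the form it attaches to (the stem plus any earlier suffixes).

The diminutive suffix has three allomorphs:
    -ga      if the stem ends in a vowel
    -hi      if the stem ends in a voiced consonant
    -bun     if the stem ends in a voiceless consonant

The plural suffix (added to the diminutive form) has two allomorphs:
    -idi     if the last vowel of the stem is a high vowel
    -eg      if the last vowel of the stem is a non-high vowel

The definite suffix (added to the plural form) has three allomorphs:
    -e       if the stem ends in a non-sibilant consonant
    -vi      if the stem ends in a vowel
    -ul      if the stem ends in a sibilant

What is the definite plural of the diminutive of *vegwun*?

Since the final sound of *vegwun* is /n/ (a voiced consonant), it takes -hi, giving *vegwunhi*.
The diminutive form *vegwunhi*: last vowel = /i/, a high vowel → -idi → *vegwunhiidi*.
The final sound of the plural form *vegwunhiidi* is /i/, which is a vowel, so the definite suffix is -vi, giving *vegwunhiidivi*.

vegwunhiidivi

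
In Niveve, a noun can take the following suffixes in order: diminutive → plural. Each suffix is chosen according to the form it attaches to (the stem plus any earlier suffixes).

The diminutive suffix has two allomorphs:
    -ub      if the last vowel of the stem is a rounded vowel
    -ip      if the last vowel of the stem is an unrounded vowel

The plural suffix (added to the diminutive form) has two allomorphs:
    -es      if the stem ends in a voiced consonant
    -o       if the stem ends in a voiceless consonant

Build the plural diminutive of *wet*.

wetipo

The last vowel of *wet* is /e/, which is an unrounded vowel, so the diminutive suffix is -ip, giving *wetip*.
The final consonant of the diminutive form *wetip* is /p/, which is voiceless, so the plural suffix is -o, giving *wetipo*.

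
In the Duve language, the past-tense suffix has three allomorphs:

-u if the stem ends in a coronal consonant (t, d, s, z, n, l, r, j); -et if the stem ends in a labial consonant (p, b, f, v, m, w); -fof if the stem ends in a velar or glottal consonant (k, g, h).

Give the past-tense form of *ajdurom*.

The final consonant of *ajdurom* is /m/, which is labial, so the suffix is -et, giving *ajduromet*.

ajduromet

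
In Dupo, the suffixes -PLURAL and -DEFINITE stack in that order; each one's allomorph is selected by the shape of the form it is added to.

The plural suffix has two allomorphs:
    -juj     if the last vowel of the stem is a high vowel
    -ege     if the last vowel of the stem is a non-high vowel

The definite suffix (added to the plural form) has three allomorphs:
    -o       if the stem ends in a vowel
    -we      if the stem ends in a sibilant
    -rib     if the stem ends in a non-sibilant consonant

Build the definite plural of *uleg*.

ulegegeo

*uleg* — last vowel /e/ (a non-high vowel) → -ege → *ulegege*.
The plural form *ulegege* — final sound /e/ (a vowel) → -o → *ulegegeo*.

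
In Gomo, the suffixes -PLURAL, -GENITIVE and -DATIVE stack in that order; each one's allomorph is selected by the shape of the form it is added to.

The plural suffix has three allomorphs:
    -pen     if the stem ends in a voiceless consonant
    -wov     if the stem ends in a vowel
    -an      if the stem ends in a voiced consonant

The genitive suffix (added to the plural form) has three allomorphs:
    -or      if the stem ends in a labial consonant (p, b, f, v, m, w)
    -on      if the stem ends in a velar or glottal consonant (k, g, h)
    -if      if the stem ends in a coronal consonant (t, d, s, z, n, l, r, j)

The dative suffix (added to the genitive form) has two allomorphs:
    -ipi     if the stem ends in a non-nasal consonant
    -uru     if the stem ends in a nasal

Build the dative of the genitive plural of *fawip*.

Since the final sound of *fawip* is /p/ (a voiceless consonant), it takes -pen, giving *fawippen*.
The plural form *fawippen*: final consonant = /n/, coronal → -if → *fawippenif*.
The final consonant of the genitive form *fawippenif* is /f/, which is non-nasal, so the dative suffix is -ipi, giving *fawippenifipi*.

fawippenifipi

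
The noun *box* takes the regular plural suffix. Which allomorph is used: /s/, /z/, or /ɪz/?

/ɪz/

The stem *box* ends in a sibilant (/s, z, ʃ, ʒ, tʃ, dʒ/).
The plural suffix surfaces as /ɪz/ after sibilants, /s/ after other voiceless consonants, and /z/ after other voiced sounds.
So the plural -s on *box* is pronounced /ɪz/.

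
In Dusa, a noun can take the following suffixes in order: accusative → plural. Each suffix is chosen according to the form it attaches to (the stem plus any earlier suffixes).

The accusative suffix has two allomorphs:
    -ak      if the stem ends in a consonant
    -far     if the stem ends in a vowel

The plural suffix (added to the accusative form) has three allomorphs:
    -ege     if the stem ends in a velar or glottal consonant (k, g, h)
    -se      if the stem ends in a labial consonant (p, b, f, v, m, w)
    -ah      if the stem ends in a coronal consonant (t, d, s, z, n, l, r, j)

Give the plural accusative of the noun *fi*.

fifarah

*fi*: final sound = /i/, a vowel → -far → *fifar*.
Since the final consonant of the accusative form *fifar* is /r/ (coronal), it takes -ah, giving *fifarah*.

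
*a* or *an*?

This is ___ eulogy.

a

The indefinite article is chosen by the initial *sound* of the following word, not its spelling.
*eulogy* begins with the sound /juː/ (eu pronounced /juː/) — a consonant sound.
So the article is *a*: This is a eulogy.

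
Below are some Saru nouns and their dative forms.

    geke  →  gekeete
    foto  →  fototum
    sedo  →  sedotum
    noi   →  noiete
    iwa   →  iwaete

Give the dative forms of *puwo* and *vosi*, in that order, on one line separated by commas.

puwotum, vosiete

The pattern is rounding harmony: -tum when the last vowel of the stem is a rounded vowel (*foto*, *sedo*); -ete when the last vowel of the stem is an unrounded vowel (*geke*, *noi*, *iwa*).
The last vowel of *puwo* is /o/, which is a rounded vowel, so the suffix is -tum, giving *puwotum*.
The last vowel of *vosi* is /i/, which is an unrounded vowel, so the suffix is -ete, giving *vosiete*.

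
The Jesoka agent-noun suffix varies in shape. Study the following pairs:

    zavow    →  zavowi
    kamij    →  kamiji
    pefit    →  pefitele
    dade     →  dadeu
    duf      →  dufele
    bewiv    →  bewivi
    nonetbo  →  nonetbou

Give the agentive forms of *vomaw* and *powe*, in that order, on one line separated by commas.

vomawi, poweu

The pattern is voicing of the final sound: -ele when the stem ends in a voiceless consonant (*pefit*, *duf*); -i when the stem ends in a voiced consonant (*zavow*, *kamij*, *bewiv*); -u when the stem ends in a vowel (*dade*, *nonetbo*).
*vomaw* — final sound /w/ (a voiced consonant) → -i → *vomawi*.
The final sound of *powe* is /e/, which is a vowel, so the suffix is -u, giving *poweu*.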